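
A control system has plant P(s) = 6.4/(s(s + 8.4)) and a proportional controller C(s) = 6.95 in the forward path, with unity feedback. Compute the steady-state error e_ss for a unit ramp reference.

0.189

The loop has one pole at the origin (type 1). Velocity error constant K_v = lim_{s→0} s·C(s)P(s) = 6.95·6.4/8.4 = 5.295.
Steady-state error to a unit ramp: e_ss = 1/K_v = 0.189.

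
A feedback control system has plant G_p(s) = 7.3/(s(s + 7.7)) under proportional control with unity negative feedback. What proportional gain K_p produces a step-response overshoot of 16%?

From %OS = 100·exp(−πζ/√(1−ζ²)) = 16%, ζ = −ln(0.16)/√(π²+ln²(0.16)) = 0.5039.
Characteristic equation s² + 7.7s + 7.3K_p = 0 gives ζ = 7.7/(2√(7.3K_p)).
Setting ζ = 0.5039: √(7.3K_p) = 7.7/(2·0.5039) = 7.641, so K_p = 58.38/7.3 = 8.

K_p = 8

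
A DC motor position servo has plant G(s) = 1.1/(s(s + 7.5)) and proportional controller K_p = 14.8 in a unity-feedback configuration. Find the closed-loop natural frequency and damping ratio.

ω_n = 4.03 rad/s, ζ = 0.929

1 + K_p·G(s) = 0 gives s² + 7.5s + 16.28 = 0.
So ω_n² = 16.28 ⇒ ω_n = 4.035 rad/s, and ζ = 7.5/(2ω_n) = 0.929.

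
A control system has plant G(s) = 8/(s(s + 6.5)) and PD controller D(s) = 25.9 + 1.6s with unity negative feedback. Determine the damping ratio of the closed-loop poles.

Forward path: (25.9 + 1.6s)·8/(s(s+6.5)). The closed-loop characteristic equation is s² + (6.5 + 8·1.6)s + 8·25.9 = 0.
That is s² + 19.3s + 207.2 = 0, so ω_n = 14.39 rad/s and ζ = 19.3/(2·14.39) = 0.6704.

ζ = 0.67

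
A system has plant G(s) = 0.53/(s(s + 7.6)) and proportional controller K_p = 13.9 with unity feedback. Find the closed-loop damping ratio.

1 + K_p·G(s) = 0 gives s² + 7.6s + 7.367 = 0.
Matching s² + 2ζω_n s + ω_n²: ω_n = √7.367 = 2.714 rad/s and 2ζω_n = 7.6, so ζ = 7.6/(2·2.714) = 1.4.

ζ = 1.4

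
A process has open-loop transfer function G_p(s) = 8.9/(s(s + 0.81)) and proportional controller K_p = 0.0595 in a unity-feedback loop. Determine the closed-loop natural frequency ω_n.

ω_n = 0.728 rad/s

The closed-loop denominator is s(s+0.81) + 0.0595·8.9 = s² + 0.81s + 0.5295.
Matching s² + 2ζω_n s + ω_n²: ω_n = √0.5295 = 0.7277 rad/s and 2ζω_n = 0.81, so ζ = 0.81/(2·0.7277) = 0.557.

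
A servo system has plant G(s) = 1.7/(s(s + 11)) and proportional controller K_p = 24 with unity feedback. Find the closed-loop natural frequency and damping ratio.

1 + K_p·G(s) = 0 gives s² + 11s + 40.8 = 0.
Matching s² + 2ζω_n s + ω_n²: ω_n = √40.8 = 6.387 rad/s and 2ζω_n = 11, so ζ = 11/(2·6.387) = 0.861.

ω_n = 6.39 rad/s, ζ = 0.861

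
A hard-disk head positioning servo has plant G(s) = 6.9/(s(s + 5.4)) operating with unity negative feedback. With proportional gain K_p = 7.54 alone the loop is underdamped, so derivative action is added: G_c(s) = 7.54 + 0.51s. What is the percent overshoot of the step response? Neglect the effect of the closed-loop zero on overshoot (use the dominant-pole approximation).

8.45%

Forward path: (7.54 + 0.51s)·6.9/(s(s+5.4)). The closed-loop characteristic equation is s² + (5.4 + 6.9·0.51)s + 6.9·7.54 = 0.
That is s² + 8.919s + 52.03 = 0, so ω_n = 7.213 rad/s and ζ = 8.919/(2·7.213) = 0.6183.
%OS = 100·exp(−πζ/√(1−ζ²)) = 8.45%.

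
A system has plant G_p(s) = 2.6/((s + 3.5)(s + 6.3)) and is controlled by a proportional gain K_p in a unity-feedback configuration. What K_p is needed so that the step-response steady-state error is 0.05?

For a type-0 loop with proportional control, e_ss = 1/(1 + K_p·G_p(0)).
G_p(0) = 0.1179. Require 1/(1 + K_p·0.1179) = 0.05, so 1 + 0.1179·K_p = 20.
K_p = (20 − 1)/0.1179 = 161.

K_p = 161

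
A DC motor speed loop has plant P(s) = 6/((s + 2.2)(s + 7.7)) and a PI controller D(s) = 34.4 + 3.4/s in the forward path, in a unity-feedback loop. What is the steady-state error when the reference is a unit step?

The open loop D(s)P(s) has a pole at the origin (type 1), so the static position error constant is infinite and e_ss = 1/(1+∞) = 0.

0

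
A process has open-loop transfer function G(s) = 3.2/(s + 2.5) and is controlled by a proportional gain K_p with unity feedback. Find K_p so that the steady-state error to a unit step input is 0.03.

K_p = 25.3

The loop is type 0, so e_ss(step) = 1/(1 + K_pos) with K_pos = K_p·G(0).
G(0) = 1.28. Require 1/(1 + K_p·1.28) = 0.03, so 1 + 1.28·K_p = 33.33.
K_p = (33.33 − 1)/1.28 = 25.3.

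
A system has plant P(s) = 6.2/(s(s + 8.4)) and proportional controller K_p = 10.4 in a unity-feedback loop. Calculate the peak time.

T_p = 0.459 s

The closed-loop denominator s² + 8.4s + 64.48 gives ω_n = √64.48 = 8.03 and ζ = 8.4/(2ω_n) = 0.523.
Damped frequency ω_d = ω_n√(1−ζ²) = 6.844 rad/s, so peak time T_p = π/ω_d = 0.459 s.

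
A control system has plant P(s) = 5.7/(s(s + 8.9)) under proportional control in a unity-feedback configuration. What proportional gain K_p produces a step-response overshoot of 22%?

K_p = 18.4

From %OS = 100·exp(−πζ/√(1−ζ²)) = 22%, ζ = −ln(0.22)/√(π²+ln²(0.22)) = 0.4342.
Characteristic equation s² + 8.9s + 5.7K_p = 0 gives ζ = 8.9/(2√(5.7K_p)).
Setting ζ = 0.4342: √(5.7K_p) = 8.9/(2·0.4342) = 10.25, so K_p = 105.1/5.7 = 18.4.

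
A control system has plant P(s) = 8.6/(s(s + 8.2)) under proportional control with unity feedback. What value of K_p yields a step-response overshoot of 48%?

K_p = 37.8

From %OS = 100·exp(−πζ/√(1−ζ²)) = 48%, ζ = −ln(0.48)/√(π²+ln²(0.48)) = 0.2275.
Characteristic equation s² + 8.2s + 8.6K_p = 0 gives ζ = 8.2/(2√(8.6K_p)).
Setting ζ = 0.2275: √(8.6K_p) = 8.2/(2·0.2275) = 18.02, so K_p = 324.8/8.6 = 37.8.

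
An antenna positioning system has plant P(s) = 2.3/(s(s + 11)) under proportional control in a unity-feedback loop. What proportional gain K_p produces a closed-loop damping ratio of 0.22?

K_p = 272

Closed-loop characteristic equation: s² + 11s + K_p·2.3 = 0.
So ω_n = √(2.3K_p) and 2ζω_n = 11, giving ζ = 11/(2√(2.3K_p)).
Setting ζ = 0.22: √(2.3K_p) = 11/(2·0.22) = 25, so K_p = 625/2.3 = 272.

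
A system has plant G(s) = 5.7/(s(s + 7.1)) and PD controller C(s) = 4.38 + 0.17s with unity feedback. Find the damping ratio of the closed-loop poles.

Forward path: (4.38 + 0.17s)·5.7/(s(s+7.1)). The closed-loop characteristic equation is s² + (7.1 + 5.7·0.17)s + 5.7·4.38 = 0.
That is s² + 8.069s + 24.97 = 0, so ω_n = 4.997 rad/s and ζ = 8.069/(2·4.997) = 0.8074.

ζ = 0.807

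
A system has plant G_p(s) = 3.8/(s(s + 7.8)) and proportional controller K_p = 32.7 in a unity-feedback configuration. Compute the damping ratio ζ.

ζ = 0.35

1 + K_p·G_p(s) = 0 gives s² + 7.8s + 124.3 = 0.
Matching s² + 2ζω_n s + ω_n²: ω_n = √124.3 = 11.15 rad/s and 2ζω_n = 7.8, so ζ = 7.8/(2·11.15) = 0.35.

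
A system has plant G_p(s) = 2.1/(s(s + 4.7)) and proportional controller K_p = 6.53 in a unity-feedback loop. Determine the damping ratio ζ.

ζ = 0.635

With unity feedback the closed-loop characteristic equation is s² + 4.7s + 6.53·2.1 = s² + 4.7s + 13.71 = 0.
Matching s² + 2ζω_n s + ω_n²: ω_n = √13.71 = 3.703 rad/s and 2ζω_n = 4.7, so ζ = 4.7/(2·3.703) = 0.635.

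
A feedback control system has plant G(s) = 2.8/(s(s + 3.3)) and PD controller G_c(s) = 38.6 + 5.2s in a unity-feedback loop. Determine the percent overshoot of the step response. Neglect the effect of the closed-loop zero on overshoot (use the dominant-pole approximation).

0.514%

Forward path: (38.6 + 5.2s)·2.8/(s(s+3.3)). The closed-loop characteristic equation is s² + (3.3 + 2.8·5.2)s + 2.8·38.6 = 0.
That is s² + 17.86s + 108.1 = 0, so ω_n = 10.4 rad/s and ζ = 17.86/(2·10.4) = 0.859.
%OS = 100·exp(−πζ/√(1−ζ²)) = 0.514%.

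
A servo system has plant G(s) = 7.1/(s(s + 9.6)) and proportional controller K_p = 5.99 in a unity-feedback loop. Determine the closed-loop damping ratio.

ζ = 0.736

1 + K_p·G(s) = 0 gives s² + 9.6s + 42.53 = 0.
So ω_n² = 42.53 ⇒ ω_n = 6.521 rad/s, and ζ = 9.6/(2ω_n) = 0.736.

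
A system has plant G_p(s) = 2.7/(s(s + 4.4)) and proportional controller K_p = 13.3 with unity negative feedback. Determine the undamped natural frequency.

ω_n = 5.99 rad/s

The closed-loop denominator is s(s+4.4) + 13.3·2.7 = s² + 4.4s + 35.91.
So ω_n² = 35.91 ⇒ ω_n = 5.992 rad/s, and ζ = 4.4/(2ω_n) = 0.367.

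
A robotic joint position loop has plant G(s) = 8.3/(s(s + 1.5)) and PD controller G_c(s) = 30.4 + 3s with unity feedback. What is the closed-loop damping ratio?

Forward path: (30.4 + 3s)·8.3/(s(s+1.5)). The closed-loop characteristic equation is s² + (1.5 + 8.3·3)s + 8.3·30.4 = 0.
That is s² + 26.4s + 252.3 = 0, so ω_n = 15.88 rad/s and ζ = 26.4/(2·15.88) = 0.831.

ζ = 0.831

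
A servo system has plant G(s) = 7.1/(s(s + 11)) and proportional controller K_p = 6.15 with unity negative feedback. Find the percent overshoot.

Closed-loop characteristic equation: s² + 11s + 43.66 = 0, so ω_n = 6.608 rad/s and ζ = 11/(2·6.608) = 0.8323.
%OS = 100·exp(−πζ/√(1−ζ²)) = 100·exp(−π·0.8323/√0.3072) = 0.894%.

0.894%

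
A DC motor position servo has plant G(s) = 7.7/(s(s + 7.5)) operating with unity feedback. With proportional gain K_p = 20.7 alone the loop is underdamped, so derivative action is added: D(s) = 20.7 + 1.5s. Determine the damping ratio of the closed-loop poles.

ζ = 0.754

Forward path: (20.7 + 1.5s)·7.7/(s(s+7.5)). The closed-loop characteristic equation is s² + (7.5 + 7.7·1.5)s + 7.7·20.7 = 0.
That is s² + 19.05s + 159.4 = 0, so ω_n = 12.62 rad/s and ζ = 19.05/(2·12.62) = 0.7545.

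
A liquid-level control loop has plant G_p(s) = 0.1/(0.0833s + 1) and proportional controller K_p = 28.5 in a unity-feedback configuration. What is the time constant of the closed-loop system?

τ = 0.0216 s

Closed loop: T(s) = K_p·G_p/(1+K_p·G_p) = 2.85/(0.0833s + 1 + 2.85), with pole at s = −(1 + 2.85)/0.0833 = −46.22.
Closed-loop time constant τ = 1/46.22 = 0.0216 s.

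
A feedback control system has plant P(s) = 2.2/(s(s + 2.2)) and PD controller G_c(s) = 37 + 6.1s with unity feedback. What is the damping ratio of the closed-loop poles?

Forward path: (37 + 6.1s)·2.2/(s(s+2.2)). The closed-loop characteristic equation is s² + (2.2 + 2.2·6.1)s + 2.2·37 = 0.
That is s² + 15.62s + 81.4 = 0, so ω_n = 9.022 rad/s and ζ = 15.62/(2·9.022) = 0.8656.

ζ = 0.866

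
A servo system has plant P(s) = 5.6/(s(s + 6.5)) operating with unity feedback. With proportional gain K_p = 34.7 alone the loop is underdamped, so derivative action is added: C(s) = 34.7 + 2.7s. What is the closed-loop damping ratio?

Forward path: (34.7 + 2.7s)·5.6/(s(s+6.5)). The closed-loop characteristic equation is s² + (6.5 + 5.6·2.7)s + 5.6·34.7 = 0.
That is s² + 21.62s + 194.3 = 0, so ω_n = 13.94 rad/s and ζ = 21.62/(2·13.94) = 0.7755.

ζ = 0.775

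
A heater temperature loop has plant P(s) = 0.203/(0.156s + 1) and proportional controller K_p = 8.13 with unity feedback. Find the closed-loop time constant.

τ = 0.0589 s

Closed loop: T(s) = K_p·P/(1+K_p·P) = 1.65/(0.156s + 1 + 1.65), with pole at s = −(1 + 1.65)/0.156 = −16.99.
Closed-loop time constant τ = 1/16.99 = 0.0589 s.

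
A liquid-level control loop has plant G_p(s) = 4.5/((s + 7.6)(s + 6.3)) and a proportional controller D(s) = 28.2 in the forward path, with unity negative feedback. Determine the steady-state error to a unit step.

The loop is type 0. Static position error constant K_pos = D(0)·G_p(0) = 28.2·0.09398 = 2.65.
Steady-state error to a unit step: e_ss = 1/(1+K_pos) = 1/3.65 = 0.274.

0.274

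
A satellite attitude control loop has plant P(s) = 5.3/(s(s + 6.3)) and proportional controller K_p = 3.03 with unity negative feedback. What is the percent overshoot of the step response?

Closed-loop characteristic equation: s² + 6.3s + 16.06 = 0, so ω_n = 4.007 rad/s and ζ = 6.3/(2·4.007) = 0.7861.
%OS = 100·exp(−πζ/√(1−ζ²)) = 100·exp(−π·0.7861/√0.3821) = 1.84%.

1.84%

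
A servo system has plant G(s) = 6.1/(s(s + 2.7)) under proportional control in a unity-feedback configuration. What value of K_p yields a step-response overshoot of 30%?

From %OS = 100·exp(−πζ/√(1−ζ²)) = 30%, ζ = −ln(0.3)/√(π²+ln²(0.3)) = 0.3579.
Characteristic equation s² + 2.7s + 6.1K_p = 0 gives ζ = 2.7/(2√(6.1K_p)).
Setting ζ = 0.3579: √(6.1K_p) = 2.7/(2·0.3579) = 3.772, so K_p = 14.23/6.1 = 2.33.

K_p = 2.33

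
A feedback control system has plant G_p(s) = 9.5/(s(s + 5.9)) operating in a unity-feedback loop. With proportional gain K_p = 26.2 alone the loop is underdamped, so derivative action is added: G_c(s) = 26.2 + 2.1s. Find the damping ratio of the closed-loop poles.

ζ = 0.819

Forward path: (26.2 + 2.1s)·9.5/(s(s+5.9)). The closed-loop characteristic equation is s² + (5.9 + 9.5·2.1)s + 9.5·26.2 = 0.
That is s² + 25.85s + 248.9 = 0, so ω_n = 15.78 rad/s and ζ = 25.85/(2·15.78) = 0.8193.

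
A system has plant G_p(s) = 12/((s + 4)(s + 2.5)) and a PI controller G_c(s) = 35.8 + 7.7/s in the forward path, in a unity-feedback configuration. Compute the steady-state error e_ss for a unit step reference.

The open loop G_c(s)G_p(s) has a pole at the origin (type 1), so the static position error constant is infinite and e_ss = 1/(1+∞) = 0.

0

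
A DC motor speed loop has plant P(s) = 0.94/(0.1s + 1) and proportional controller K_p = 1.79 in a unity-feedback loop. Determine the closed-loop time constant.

τ = 0.0373 s

Closed loop: T(s) = K_p·P/(1+K_p·P) = 1.683/(0.1s + 1 + 1.683), with pole at s = −(1 + 1.683)/0.1 = −26.83.
Closed-loop time constant τ = 1/26.83 = 0.0373 s.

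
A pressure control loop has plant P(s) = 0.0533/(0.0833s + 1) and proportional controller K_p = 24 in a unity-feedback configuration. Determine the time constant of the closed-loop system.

Closed loop: T(s) = K_p·P/(1+K_p·P) = 1.279/(0.0833s + 1 + 1.279), with pole at s = −(1 + 1.279)/0.0833 = −27.36.
Closed-loop time constant τ = 1/27.36 = 0.0365 s.

τ = 0.0365 s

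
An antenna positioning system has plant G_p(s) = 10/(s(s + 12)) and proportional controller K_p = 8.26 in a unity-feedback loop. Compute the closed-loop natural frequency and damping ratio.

ω_n = 9.09 rad/s, ζ = 0.66

The closed-loop denominator is s(s+12) + 8.26·10 = s² + 12s + 82.6.
Matching s² + 2ζω_n s + ω_n²: ω_n = √82.6 = 9.088 rad/s and 2ζω_n = 12, so ζ = 12/(2·9.088) = 0.66.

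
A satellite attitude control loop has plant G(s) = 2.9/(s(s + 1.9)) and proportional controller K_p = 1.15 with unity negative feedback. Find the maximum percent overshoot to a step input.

14.8%

From 1 + K_pG(s) = 0: s² + 1.9s + 3.335 = 0 ⇒ ω_n = 1.826, ζ = 0.5202.
%OS = 100·exp(−πζ/√(1−ζ²)) = 100·exp(−π·0.5202/√0.7294) = 14.8%.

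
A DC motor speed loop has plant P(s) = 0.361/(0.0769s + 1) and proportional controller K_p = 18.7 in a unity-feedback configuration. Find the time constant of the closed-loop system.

τ = 0.00992 s

Closed loop: T(s) = K_p·P/(1+K_p·P) = 6.751/(0.0769s + 1 + 6.751), with pole at s = −(1 + 6.751)/0.0769 = −100.8.
Closed-loop time constant τ = 1/100.8 = 0.00992 s.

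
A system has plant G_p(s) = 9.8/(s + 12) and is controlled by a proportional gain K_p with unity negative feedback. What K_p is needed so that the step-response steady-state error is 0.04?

Steady-state error for a unit step on this type-0 loop is 1/(1 + K_p·G_p(0)).
G_p(0) = 0.8167. Require 1/(1 + K_p·0.8167) = 0.04, so 1 + 0.8167·K_p = 25.
K_p = (25 − 1)/0.8167 = 29.4.

K_p = 29.4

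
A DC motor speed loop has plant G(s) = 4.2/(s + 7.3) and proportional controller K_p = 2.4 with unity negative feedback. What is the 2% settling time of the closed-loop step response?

T_s ≈ 0.23 s

Closed-loop transfer function: T(s) = K_p·G(s)/(1 + K_p·G(s)) = 10.08/(s + 7.3 + 10.08) = 10.08/(s + 17.38).
Time constant τ = 1/17.38 = 0.05754 s, so the 2% settling time is about 4τ = 0.23 s.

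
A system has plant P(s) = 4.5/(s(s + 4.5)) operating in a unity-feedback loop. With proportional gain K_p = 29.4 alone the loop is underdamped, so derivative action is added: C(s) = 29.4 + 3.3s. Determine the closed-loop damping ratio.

ζ = 0.841

Forward path: (29.4 + 3.3s)·4.5/(s(s+4.5)). The closed-loop characteristic equation is s² + (4.5 + 4.5·3.3)s + 4.5·29.4 = 0.
That is s² + 19.35s + 132.3 = 0, so ω_n = 11.5 rad/s and ζ = 19.35/(2·11.5) = 0.8411.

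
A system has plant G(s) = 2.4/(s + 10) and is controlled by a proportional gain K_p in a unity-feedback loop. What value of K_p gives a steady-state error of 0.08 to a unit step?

K_p = 47.9

The loop is type 0, so e_ss(step) = 1/(1 + K_pos) with K_pos = K_p·G(0).
G(0) = 0.24. Require 1/(1 + K_p·0.24) = 0.08, so 1 + 0.24·K_p = 12.5.
K_p = (12.5 − 1)/0.24 = 47.9.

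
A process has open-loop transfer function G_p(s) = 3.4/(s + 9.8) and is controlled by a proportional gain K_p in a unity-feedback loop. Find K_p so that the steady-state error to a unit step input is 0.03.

K_p = 93.2

For a type-0 loop with proportional control, e_ss = 1/(1 + K_p·G_p(0)).
G_p(0) = 0.3469. Require 1/(1 + K_p·0.3469) = 0.03, so 1 + 0.3469·K_p = 33.33.
K_p = (33.33 − 1)/0.3469 = 93.2.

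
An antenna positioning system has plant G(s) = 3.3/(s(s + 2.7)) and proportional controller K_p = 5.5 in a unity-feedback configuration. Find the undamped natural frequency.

The closed-loop denominator is s(s+2.7) + 5.5·3.3 = s² + 2.7s + 18.15.
So ω_n² = 18.15 ⇒ ω_n = 4.26 rad/s, and ζ = 2.7/(2ω_n) = 0.317.

ω_n = 4.26 rad/s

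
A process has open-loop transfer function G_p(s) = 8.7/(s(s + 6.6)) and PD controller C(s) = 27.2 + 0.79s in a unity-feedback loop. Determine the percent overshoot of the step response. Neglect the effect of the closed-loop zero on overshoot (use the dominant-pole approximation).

Forward path: (27.2 + 0.79s)·8.7/(s(s+6.6)). The closed-loop characteristic equation is s² + (6.6 + 8.7·0.79)s + 8.7·27.2 = 0.
That is s² + 13.47s + 236.6 = 0, so ω_n = 15.38 rad/s and ζ = 13.47/(2·15.38) = 0.4379.
%OS = 100·exp(−πζ/√(1−ζ²)) = 21.6%.

21.6%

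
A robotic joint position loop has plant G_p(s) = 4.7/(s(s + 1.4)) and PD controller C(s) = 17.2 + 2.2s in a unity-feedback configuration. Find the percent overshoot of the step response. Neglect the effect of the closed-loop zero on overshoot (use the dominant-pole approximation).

Forward path: (17.2 + 2.2s)·4.7/(s(s+1.4)). The closed-loop characteristic equation is s² + (1.4 + 4.7·2.2)s + 4.7·17.2 = 0.
That is s² + 11.74s + 80.84 = 0, so ω_n = 8.991 rad/s and ζ = 11.74/(2·8.991) = 0.6529.
%OS = 100·exp(−πζ/√(1−ζ²)) = 6.67%.

6.67%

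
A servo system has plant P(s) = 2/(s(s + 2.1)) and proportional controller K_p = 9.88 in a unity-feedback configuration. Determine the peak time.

Closed-loop characteristic equation: s² + 2.1s + 19.76 = 0, so ω_n = 4.445 rad/s and ζ = 2.1/(2·4.445) = 0.2362.
Damped frequency ω_d = ω_n√(1−ζ²) = 4.319 rad/s, so peak time T_p = π/ω_d = 0.727 s.

T_p = 0.727 s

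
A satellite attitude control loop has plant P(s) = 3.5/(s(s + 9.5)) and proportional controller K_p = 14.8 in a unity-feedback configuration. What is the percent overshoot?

6.33%

The closed-loop denominator s² + 9.5s + 51.8 gives ω_n = √51.8 = 7.197 and ζ = 9.5/(2ω_n) = 0.66.
%OS = 100·exp(−πζ/√(1−ζ²)) = 100·exp(−π·0.66/√0.5644) = 6.33%.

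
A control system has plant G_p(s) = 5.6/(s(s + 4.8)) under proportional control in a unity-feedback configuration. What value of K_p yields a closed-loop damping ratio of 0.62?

K_p = 2.68

Closed-loop characteristic equation: s² + 4.8s + K_p·5.6 = 0.
So ω_n = √(5.6K_p) and 2ζω_n = 4.8, giving ζ = 4.8/(2√(5.6K_p)).
Setting ζ = 0.62: √(5.6K_p) = 4.8/(2·0.62) = 3.871, so K_p = 14.98/5.6 = 2.68.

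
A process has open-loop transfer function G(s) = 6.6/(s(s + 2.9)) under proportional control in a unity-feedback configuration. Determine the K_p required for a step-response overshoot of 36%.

K_p = 3.33

From %OS = 100·exp(−πζ/√(1−ζ²)) = 36%, ζ = −ln(0.36)/√(π²+ln²(0.36)) = 0.3093.
Characteristic equation s² + 2.9s + 6.6K_p = 0 gives ζ = 2.9/(2√(6.6K_p)).
Setting ζ = 0.3093: √(6.6K_p) = 2.9/(2·0.3093) = 4.689, so K_p = 21.98/6.6 = 3.33.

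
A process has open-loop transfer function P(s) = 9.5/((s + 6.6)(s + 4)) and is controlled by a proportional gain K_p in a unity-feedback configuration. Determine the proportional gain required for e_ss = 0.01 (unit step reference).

Steady-state error for a unit step on this type-0 loop is 1/(1 + K_p·P(0)).
P(0) = 0.3598. Require 1/(1 + K_p·0.3598) = 0.01, so 1 + 0.3598·K_p = 100.
K_p = (100 − 1)/0.3598 = 275.

K_p = 275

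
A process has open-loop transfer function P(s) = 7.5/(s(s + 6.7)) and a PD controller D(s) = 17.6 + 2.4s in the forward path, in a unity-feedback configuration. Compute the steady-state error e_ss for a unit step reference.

The open loop D(s)P(s) has a pole at the origin (type 1), so the static position error constant is infinite and e_ss = 1/(1+∞) = 0.

0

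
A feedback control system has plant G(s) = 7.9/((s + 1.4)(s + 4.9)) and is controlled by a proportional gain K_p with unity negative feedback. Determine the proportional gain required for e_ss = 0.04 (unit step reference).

K_p = 20.8

For a type-0 loop with proportional control, e_ss = 1/(1 + K_p·G(0)).
G(0) = 1.152. Require 1/(1 + K_p·1.152) = 0.04, so 1 + 1.152·K_p = 25.
K_p = (25 − 1)/1.152 = 20.8.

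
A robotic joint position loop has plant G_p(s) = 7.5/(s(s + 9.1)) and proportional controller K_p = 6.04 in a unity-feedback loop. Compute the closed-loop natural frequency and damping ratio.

1 + K_p·G_p(s) = 0 gives s² + 9.1s + 45.3 = 0.
Matching s² + 2ζω_n s + ω_n²: ω_n = √45.3 = 6.731 rad/s and 2ζω_n = 9.1, so ζ = 9.1/(2·6.731) = 0.676.

ω_n = 6.73 rad/s, ζ = 0.676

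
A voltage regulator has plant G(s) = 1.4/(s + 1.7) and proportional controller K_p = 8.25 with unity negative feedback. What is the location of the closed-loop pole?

Closed-loop transfer function: T(s) = K_p·G(s)/(1 + K_p·G(s)) = 11.55/(s + 1.7 + 11.55) = 11.55/(s + 13.25).
The closed-loop pole is at s = −13.25.

s = -13.25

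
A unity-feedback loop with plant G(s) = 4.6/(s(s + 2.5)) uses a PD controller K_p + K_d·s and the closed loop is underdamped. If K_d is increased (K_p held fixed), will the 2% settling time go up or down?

decrease

Characteristic equation s² + (2.5 + 4.6K_d)s + 4.6K_p = 0: raising K_d increases ζω_n = (2.5+4.6K_d)/2 while the loop stays underdamped, so T_s ≈ 4/(ζω_n) decreases.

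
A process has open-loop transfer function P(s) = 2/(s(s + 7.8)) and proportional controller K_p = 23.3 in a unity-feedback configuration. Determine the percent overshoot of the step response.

The closed-loop denominator s² + 7.8s + 46.6 gives ω_n = √46.6 = 6.826 and ζ = 7.8/(2ω_n) = 0.5713.
%OS = 100·exp(−πζ/√(1−ζ²)) = 100·exp(−π·0.5713/√0.6736) = 11.2%.

11.2%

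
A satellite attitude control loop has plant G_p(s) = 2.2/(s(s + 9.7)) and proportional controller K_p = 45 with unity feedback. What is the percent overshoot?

From 1 + K_pG_p(s) = 0: s² + 9.7s + 99 = 0 ⇒ ω_n = 9.95, ζ = 0.4874.
%OS = 100·exp(−πζ/√(1−ζ²)) = 100·exp(−π·0.4874/√0.7624) = 17.3%.

17.3%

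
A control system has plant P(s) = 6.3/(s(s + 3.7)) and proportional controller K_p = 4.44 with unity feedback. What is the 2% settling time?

The closed-loop denominator s² + 3.7s + 27.97 gives ω_n = √27.97 = 5.289 and ζ = 3.7/(2ω_n) = 0.3498.
2% settling time T_s ≈ 4/(ζω_n) = 4/1.85 = 2.16 s.

T_s ≈ 2.16 s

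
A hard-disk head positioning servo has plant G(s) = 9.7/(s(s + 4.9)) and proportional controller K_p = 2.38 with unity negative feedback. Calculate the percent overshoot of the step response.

From 1 + K_pG(s) = 0: s² + 4.9s + 23.09 = 0 ⇒ ω_n = 4.805, ζ = 0.5099.
%OS = 100·exp(−πζ/√(1−ζ²)) = 100·exp(−π·0.5099/√0.74) = 15.5%.

15.5%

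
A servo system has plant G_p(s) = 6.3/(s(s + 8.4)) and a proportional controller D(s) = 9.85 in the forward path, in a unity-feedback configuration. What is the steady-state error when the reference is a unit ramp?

0.135

The loop has one pole at the origin (type 1). Velocity error constant K_v = lim_{s→0} s·D(s)G_p(s) = 9.85·6.3/8.4 = 7.387.
Steady-state error to a unit ramp: e_ss = 1/K_v = 0.135.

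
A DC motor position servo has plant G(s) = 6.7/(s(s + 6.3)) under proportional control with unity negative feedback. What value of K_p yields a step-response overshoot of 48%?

From %OS = 100·exp(−πζ/√(1−ζ²)) = 48%, ζ = −ln(0.48)/√(π²+ln²(0.48)) = 0.2275.
Characteristic equation s² + 6.3s + 6.7K_p = 0 gives ζ = 6.3/(2√(6.7K_p)).
Setting ζ = 0.2275: √(6.7K_p) = 6.3/(2·0.2275) = 13.85, so K_p = 191.7/6.7 = 28.6.

K_p = 28.6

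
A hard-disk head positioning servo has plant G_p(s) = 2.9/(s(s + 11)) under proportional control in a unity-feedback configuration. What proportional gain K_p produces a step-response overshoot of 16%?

K_p = 41.1

From %OS = 100·exp(−πζ/√(1−ζ²)) = 16%, ζ = −ln(0.16)/√(π²+ln²(0.16)) = 0.5039.
Characteristic equation s² + 11s + 2.9K_p = 0 gives ζ = 11/(2√(2.9K_p)).
Setting ζ = 0.5039: √(2.9K_p) = 11/(2·0.5039) = 10.92, so K_p = 119.1/2.9 = 41.1.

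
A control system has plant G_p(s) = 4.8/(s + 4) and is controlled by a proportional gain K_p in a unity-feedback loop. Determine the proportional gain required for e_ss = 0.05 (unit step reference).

The loop is type 0, so e_ss(step) = 1/(1 + K_pos) with K_pos = K_p·G_p(0).
G_p(0) = 1.2. Require 1/(1 + K_p·1.2) = 0.05, so 1 + 1.2·K_p = 20.
K_p = (20 − 1)/1.2 = 15.8.

K_p = 15.8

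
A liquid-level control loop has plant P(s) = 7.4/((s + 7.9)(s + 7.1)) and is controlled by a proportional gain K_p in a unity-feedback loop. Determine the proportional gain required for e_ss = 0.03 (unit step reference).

K_p = 245

Steady-state error for a unit step on this type-0 loop is 1/(1 + K_p·P(0)).
P(0) = 0.1319. Require 1/(1 + K_p·0.1319) = 0.03, so 1 + 0.1319·K_p = 33.33.
K_p = (33.33 − 1)/0.1319 = 245.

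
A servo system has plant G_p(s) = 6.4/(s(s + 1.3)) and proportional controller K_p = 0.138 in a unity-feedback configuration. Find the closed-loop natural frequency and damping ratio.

ω_n = 0.94 rad/s, ζ = 0.692

1 + K_p·G_p(s) = 0 gives s² + 1.3s + 0.8832 = 0.
So ω_n² = 0.8832 ⇒ ω_n = 0.9398 rad/s, and ζ = 1.3/(2ω_n) = 0.692.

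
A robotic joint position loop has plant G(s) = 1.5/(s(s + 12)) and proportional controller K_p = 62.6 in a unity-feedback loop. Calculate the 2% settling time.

T_s ≈ 0.667 s

Closed-loop characteristic equation: s² + 12s + 93.9 = 0, so ω_n = 9.69 rad/s and ζ = 12/(2·9.69) = 0.6192.
2% settling time T_s ≈ 4/(ζω_n) = 4/6 = 0.667 s.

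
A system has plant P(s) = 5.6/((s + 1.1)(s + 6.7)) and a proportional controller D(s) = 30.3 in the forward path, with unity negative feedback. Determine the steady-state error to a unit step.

The loop is type 0. Static position error constant K_pos = D(0)·P(0) = 30.3·0.7598 = 23.02.
Steady-state error to a unit step: e_ss = 1/(1+K_pos) = 1/24.02 = 0.0416.

0.0416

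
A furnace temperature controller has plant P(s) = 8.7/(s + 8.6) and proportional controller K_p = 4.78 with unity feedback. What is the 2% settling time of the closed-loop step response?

T_s ≈ 0.0797 s

Closed-loop transfer function: T(s) = K_p·P(s)/(1 + K_p·P(s)) = 41.59/(s + 8.6 + 41.59) = 41.59/(s + 50.19).
Time constant τ = 1/50.19 = 0.01993 s, so the 2% settling time is about 4τ = 0.0797 s.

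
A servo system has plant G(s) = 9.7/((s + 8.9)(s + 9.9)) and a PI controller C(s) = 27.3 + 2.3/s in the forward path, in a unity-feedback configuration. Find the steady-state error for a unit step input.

The open loop C(s)G(s) has a pole at the origin (type 1), so the static position error constant is infinite and e_ss = 1/(1+∞) = 0.

0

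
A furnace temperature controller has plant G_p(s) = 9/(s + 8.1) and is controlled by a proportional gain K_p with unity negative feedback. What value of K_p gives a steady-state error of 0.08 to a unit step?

For a type-0 loop with proportional control, e_ss = 1/(1 + K_p·G_p(0)).
G_p(0) = 1.111. Require 1/(1 + K_p·1.111) = 0.08, so 1 + 1.111·K_p = 12.5.
K_p = (12.5 − 1)/1.111 = 10.3.

K_p = 10.3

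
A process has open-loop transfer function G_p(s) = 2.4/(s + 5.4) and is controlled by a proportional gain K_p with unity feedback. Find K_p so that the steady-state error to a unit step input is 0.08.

K_p = 25.9

Steady-state error for a unit step on this type-0 loop is 1/(1 + K_p·G_p(0)).
G_p(0) = 0.4444. Require 1/(1 + K_p·0.4444) = 0.08, so 1 + 0.4444·K_p = 12.5.
K_p = (12.5 − 1)/0.4444 = 25.9.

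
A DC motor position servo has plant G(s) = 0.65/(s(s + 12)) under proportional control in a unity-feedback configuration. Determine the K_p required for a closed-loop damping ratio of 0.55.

Closed-loop characteristic equation: s² + 12s + K_p·0.65 = 0.
So ω_n = √(0.65K_p) and 2ζω_n = 12, giving ζ = 12/(2√(0.65K_p)).
Setting ζ = 0.55: √(0.65K_p) = 12/(2·0.55) = 10.91, so K_p = 119/0.65 = 183.

K_p = 183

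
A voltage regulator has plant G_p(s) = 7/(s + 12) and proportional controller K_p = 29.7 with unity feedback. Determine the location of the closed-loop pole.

s = -219.9

Closed-loop transfer function: T(s) = K_p·G_p(s)/(1 + K_p·G_p(s)) = 207.9/(s + 12 + 207.9) = 207.9/(s + 219.9).
The closed-loop pole is at s = −219.9.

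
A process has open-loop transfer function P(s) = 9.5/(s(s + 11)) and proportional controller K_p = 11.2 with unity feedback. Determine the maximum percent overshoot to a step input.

13.8%

Closed-loop characteristic equation: s² + 11s + 106.4 = 0, so ω_n = 10.32 rad/s and ζ = 11/(2·10.32) = 0.5332.
%OS = 100·exp(−πζ/√(1−ζ²)) = 100·exp(−π·0.5332/√0.7157) = 13.8%.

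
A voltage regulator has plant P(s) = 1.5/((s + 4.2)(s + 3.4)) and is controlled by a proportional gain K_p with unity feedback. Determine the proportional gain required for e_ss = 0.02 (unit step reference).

The loop is type 0, so e_ss(step) = 1/(1 + K_pos) with K_pos = K_p·P(0).
P(0) = 0.105. Require 1/(1 + K_p·0.105) = 0.02, so 1 + 0.105·K_p = 50.
K_p = (50 − 1)/0.105 = 466.

K_p = 466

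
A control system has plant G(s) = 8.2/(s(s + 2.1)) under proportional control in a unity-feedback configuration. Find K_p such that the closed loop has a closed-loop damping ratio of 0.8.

Closed-loop characteristic equation: s² + 2.1s + K_p·8.2 = 0.
So ω_n = √(8.2K_p) and 2ζω_n = 2.1, giving ζ = 2.1/(2√(8.2K_p)).
Setting ζ = 0.8: √(8.2K_p) = 2.1/(2·0.8) = 1.312, so K_p = 1.723/8.2 = 0.21.

K_p = 0.21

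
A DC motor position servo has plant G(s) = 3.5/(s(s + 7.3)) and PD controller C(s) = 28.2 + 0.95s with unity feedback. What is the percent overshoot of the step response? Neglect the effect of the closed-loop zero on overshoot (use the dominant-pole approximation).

13.7%

Forward path: (28.2 + 0.95s)·3.5/(s(s+7.3)). The closed-loop characteristic equation is s² + (7.3 + 3.5·0.95)s + 3.5·28.2 = 0.
That is s² + 10.62s + 98.7 = 0, so ω_n = 9.935 rad/s and ζ = 10.62/(2·9.935) = 0.5347.
%OS = 100·exp(−πζ/√(1−ζ²)) = 13.7%.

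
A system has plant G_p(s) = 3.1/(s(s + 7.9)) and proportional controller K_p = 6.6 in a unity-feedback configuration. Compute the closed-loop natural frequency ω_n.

ω_n = 4.52 rad/s

The closed-loop denominator is s(s+7.9) + 6.6·3.1 = s² + 7.9s + 20.46.
So ω_n² = 20.46 ⇒ ω_n = 4.523 rad/s, and ζ = 7.9/(2ω_n) = 0.873.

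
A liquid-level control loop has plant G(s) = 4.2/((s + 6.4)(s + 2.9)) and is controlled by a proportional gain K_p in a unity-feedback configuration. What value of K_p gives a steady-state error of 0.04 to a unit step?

K_p = 106

The loop is type 0, so e_ss(step) = 1/(1 + K_pos) with K_pos = K_p·G(0).
G(0) = 0.2263. Require 1/(1 + K_p·0.2263) = 0.04, so 1 + 0.2263·K_p = 25.
K_p = (25 − 1)/0.2263 = 106.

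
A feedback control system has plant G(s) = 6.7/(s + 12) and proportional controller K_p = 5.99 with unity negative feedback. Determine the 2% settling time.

T_s ≈ 0.0767 s

Closed-loop transfer function: T(s) = K_p·G(s)/(1 + K_p·G(s)) = 40.13/(s + 12 + 40.13) = 40.13/(s + 52.13).
Time constant τ = 1/52.13 = 0.01918 s, so the 2% settling time is about 4τ = 0.0767 s.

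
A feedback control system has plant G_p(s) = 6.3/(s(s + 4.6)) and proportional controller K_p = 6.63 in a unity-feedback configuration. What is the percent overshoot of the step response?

30.2%

Closed-loop characteristic equation: s² + 4.6s + 41.77 = 0, so ω_n = 6.463 rad/s and ζ = 4.6/(2·6.463) = 0.3559.
%OS = 100·exp(−πζ/√(1−ζ²)) = 100·exp(−π·0.3559/√0.8734) = 30.2%.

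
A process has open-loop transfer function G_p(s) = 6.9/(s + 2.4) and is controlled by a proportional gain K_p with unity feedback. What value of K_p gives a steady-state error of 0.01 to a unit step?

K_p = 34.4

Steady-state error for a unit step on this type-0 loop is 1/(1 + K_p·G_p(0)).
G_p(0) = 2.875. Require 1/(1 + K_p·2.875) = 0.01, so 1 + 2.875·K_p = 100.
K_p = (100 − 1)/2.875 = 34.4.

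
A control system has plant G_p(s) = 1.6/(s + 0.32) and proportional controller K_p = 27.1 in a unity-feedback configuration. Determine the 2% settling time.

Closed-loop transfer function: T(s) = K_p·G_p(s)/(1 + K_p·G_p(s)) = 43.36/(s + 0.32 + 43.36) = 43.36/(s + 43.68).
Time constant τ = 1/43.68 = 0.02289 s, so the 2% settling time is about 4τ = 0.0916 s.

T_s ≈ 0.0916 s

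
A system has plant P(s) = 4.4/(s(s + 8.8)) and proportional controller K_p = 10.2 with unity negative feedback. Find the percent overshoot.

6.48%

From 1 + K_pP(s) = 0: s² + 8.8s + 44.88 = 0 ⇒ ω_n = 6.699, ζ = 0.6568.
%OS = 100·exp(−πζ/√(1−ζ²)) = 100·exp(−π·0.6568/√0.5686) = 6.48%.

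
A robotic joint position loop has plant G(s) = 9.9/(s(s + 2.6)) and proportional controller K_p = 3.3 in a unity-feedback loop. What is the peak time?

Closed-loop characteristic equation: s² + 2.6s + 32.67 = 0, so ω_n = 5.716 rad/s and ζ = 2.6/(2·5.716) = 0.2274.
Damped frequency ω_d = ω_n√(1−ζ²) = 5.566 rad/s, so peak time T_p = π/ω_d = 0.564 s.

T_p = 0.564 s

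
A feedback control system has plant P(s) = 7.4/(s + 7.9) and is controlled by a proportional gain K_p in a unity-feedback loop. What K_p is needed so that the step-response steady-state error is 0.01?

K_p = 106

Steady-state error for a unit step on this type-0 loop is 1/(1 + K_p·P(0)).
P(0) = 0.9367. Require 1/(1 + K_p·0.9367) = 0.01, so 1 + 0.9367·K_p = 100.
K_p = (100 − 1)/0.9367 = 106.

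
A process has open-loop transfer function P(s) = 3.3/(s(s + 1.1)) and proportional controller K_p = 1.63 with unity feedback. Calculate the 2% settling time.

From 1 + K_pP(s) = 0: s² + 1.1s + 5.379 = 0 ⇒ ω_n = 2.319, ζ = 0.2371.
2% settling time T_s ≈ 4/(ζω_n) = 4/0.55 = 7.27 s.

T_s ≈ 7.27 s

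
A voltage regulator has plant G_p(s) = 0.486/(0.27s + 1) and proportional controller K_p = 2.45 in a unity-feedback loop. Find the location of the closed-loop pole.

s = -8.114

Closed loop: T(s) = K_p·G_p/(1+K_p·G_p) = 1.191/(0.27s + 1 + 1.191), with pole at s = −(1 + 1.191)/0.27 = −8.114.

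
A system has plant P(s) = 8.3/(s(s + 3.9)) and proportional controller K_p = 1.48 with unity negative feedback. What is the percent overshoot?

The closed-loop denominator s² + 3.9s + 12.28 gives ω_n = √12.28 = 3.505 and ζ = 3.9/(2ω_n) = 0.5564.
%OS = 100·exp(−πζ/√(1−ζ²)) = 100·exp(−π·0.5564/√0.6905) = 12.2%.

12.2%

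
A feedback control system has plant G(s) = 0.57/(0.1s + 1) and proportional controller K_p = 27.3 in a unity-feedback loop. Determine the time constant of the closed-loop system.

Closed loop: T(s) = K_p·G/(1+K_p·G) = 15.56/(0.1s + 1 + 15.56), with pole at s = −(1 + 15.56)/0.1 = −165.6.
Closed-loop time constant τ = 1/165.6 = 0.00604 s.

τ = 0.00604 s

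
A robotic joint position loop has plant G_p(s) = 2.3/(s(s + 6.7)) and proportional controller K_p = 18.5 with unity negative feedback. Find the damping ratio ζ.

ζ = 0.514

1 + K_p·G_p(s) = 0 gives s² + 6.7s + 42.55 = 0.
So ω_n² = 42.55 ⇒ ω_n = 6.523 rad/s, and ζ = 6.7/(2ω_n) = 0.514.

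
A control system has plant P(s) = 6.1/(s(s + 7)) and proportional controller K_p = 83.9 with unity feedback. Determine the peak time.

T_p = 0.141 s

From 1 + K_pP(s) = 0: s² + 7s + 511.8 = 0 ⇒ ω_n = 22.62, ζ = 0.1547.
Damped frequency ω_d = ω_n√(1−ζ²) = 22.35 rad/s, so peak time T_p = π/ω_d = 0.141 s.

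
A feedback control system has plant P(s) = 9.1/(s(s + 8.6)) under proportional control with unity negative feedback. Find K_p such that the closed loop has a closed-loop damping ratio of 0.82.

K_p = 3.02

Closed-loop characteristic equation: s² + 8.6s + K_p·9.1 = 0.
So ω_n = √(9.1K_p) and 2ζω_n = 8.6, giving ζ = 8.6/(2√(9.1K_p)).
Setting ζ = 0.82: √(9.1K_p) = 8.6/(2·0.82) = 5.244, so K_p = 27.5/9.1 = 3.02.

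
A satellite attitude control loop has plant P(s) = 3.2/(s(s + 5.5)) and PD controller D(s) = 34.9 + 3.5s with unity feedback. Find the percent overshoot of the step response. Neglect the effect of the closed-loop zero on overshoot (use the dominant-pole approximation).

Forward path: (34.9 + 3.5s)·3.2/(s(s+5.5)). The closed-loop characteristic equation is s² + (5.5 + 3.2·3.5)s + 3.2·34.9 = 0.
That is s² + 16.7s + 111.7 = 0, so ω_n = 10.57 rad/s and ζ = 16.7/(2·10.57) = 0.7901.
%OS = 100·exp(−πζ/√(1−ζ²)) = 1.74%.

1.74%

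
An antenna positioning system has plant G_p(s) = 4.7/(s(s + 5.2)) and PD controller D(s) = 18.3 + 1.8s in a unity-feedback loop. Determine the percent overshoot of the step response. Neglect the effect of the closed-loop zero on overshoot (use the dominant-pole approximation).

3.27%

Forward path: (18.3 + 1.8s)·4.7/(s(s+5.2)). The closed-loop characteristic equation is s² + (5.2 + 4.7·1.8)s + 4.7·18.3 = 0.
That is s² + 13.66s + 86.01 = 0, so ω_n = 9.274 rad/s and ζ = 13.66/(2·9.274) = 0.7365.
%OS = 100·exp(−πζ/√(1−ζ²)) = 3.27%.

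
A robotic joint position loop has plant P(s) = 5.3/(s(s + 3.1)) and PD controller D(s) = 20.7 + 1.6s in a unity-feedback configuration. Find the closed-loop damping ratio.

Forward path: (20.7 + 1.6s)·5.3/(s(s+3.1)). The closed-loop characteristic equation is s² + (3.1 + 5.3·1.6)s + 5.3·20.7 = 0.
That is s² + 11.58s + 109.7 = 0, so ω_n = 10.47 rad/s and ζ = 11.58/(2·10.47) = 0.5528.

ζ = 0.553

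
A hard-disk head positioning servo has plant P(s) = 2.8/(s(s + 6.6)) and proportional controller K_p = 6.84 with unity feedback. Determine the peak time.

From 1 + K_pP(s) = 0: s² + 6.6s + 19.15 = 0 ⇒ ω_n = 4.376, ζ = 0.7541.
Damped frequency ω_d = ω_n√(1−ζ²) = 2.874 rad/s, so peak time T_p = π/ω_d = 1.09 s.

T_p = 1.09 s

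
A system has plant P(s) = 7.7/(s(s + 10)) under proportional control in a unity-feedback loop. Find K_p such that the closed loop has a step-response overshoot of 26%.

K_p = 20.9

From %OS = 100·exp(−πζ/√(1−ζ²)) = 26%, ζ = −ln(0.26)/√(π²+ln²(0.26)) = 0.3941.
Characteristic equation s² + 10s + 7.7K_p = 0 gives ζ = 10/(2√(7.7K_p)).
Setting ζ = 0.3941: √(7.7K_p) = 10/(2·0.3941) = 12.69, so K_p = 161/7.7 = 20.9.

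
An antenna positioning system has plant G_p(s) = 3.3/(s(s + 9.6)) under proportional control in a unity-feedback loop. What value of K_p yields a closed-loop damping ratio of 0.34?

K_p = 60.4

Closed-loop characteristic equation: s² + 9.6s + K_p·3.3 = 0.
So ω_n = √(3.3K_p) and 2ζω_n = 9.6, giving ζ = 9.6/(2√(3.3K_p)).
Setting ζ = 0.34: √(3.3K_p) = 9.6/(2·0.34) = 14.12, so K_p = 199.3/3.3 = 60.4.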